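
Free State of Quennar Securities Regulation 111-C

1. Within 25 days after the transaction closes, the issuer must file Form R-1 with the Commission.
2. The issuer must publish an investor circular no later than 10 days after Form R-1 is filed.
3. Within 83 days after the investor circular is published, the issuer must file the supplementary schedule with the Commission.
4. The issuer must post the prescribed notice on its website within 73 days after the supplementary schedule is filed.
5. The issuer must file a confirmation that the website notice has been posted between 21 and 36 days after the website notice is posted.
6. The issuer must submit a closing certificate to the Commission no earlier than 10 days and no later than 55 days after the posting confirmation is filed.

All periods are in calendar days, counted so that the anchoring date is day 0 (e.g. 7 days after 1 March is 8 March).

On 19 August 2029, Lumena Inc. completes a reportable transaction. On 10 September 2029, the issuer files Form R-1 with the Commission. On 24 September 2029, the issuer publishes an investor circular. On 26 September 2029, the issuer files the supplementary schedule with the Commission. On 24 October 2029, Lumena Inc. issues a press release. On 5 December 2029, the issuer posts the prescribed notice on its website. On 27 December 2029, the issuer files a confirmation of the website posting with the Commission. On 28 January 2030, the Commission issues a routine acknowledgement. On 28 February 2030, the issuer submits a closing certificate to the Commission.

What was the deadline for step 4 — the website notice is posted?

8 December 2029

Step 4 runs from 26 September 2029, when the supplementary schedule is filed. 73 days after 26 September 2029 is 8 December 2029.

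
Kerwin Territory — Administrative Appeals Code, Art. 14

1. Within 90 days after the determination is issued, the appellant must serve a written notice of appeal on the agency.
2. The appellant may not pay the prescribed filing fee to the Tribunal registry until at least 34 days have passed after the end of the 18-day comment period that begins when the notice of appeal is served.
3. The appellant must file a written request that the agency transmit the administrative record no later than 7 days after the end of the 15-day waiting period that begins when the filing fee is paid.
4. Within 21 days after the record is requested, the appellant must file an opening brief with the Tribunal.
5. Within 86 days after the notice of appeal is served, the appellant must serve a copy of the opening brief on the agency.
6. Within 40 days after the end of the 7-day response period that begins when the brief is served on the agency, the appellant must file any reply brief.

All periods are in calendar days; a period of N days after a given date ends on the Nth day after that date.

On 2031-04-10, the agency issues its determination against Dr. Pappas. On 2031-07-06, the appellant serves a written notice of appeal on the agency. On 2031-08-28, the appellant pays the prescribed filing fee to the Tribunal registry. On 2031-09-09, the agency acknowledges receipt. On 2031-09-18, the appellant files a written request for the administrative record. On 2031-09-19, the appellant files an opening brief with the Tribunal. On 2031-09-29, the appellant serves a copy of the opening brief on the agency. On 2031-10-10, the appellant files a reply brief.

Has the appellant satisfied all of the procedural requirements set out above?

Step 1: 90 days after 2031-04-10 (when the determination is issued) is 2031-07-09; completed 2031-07-06, before the deadline.
Step 2: the earliest permitted date is 34 days after 2031-07-24 (end of the 18-day comment period, which began when the notice of appeal is served on 2031-07-06), i.e. 2031-08-27; 2031-08-28 is on or after that date.
Step 3: 7 days after 2031-09-12 (end of the 15-day waiting period, which began when the filing fee is paid on 2031-08-28) is 2031-09-19; completed 2031-09-18, before the deadline.
Step 4: 21 days after 2031-09-18 (when the record is requested) is 2031-10-09; done 2031-09-19 — timely.
Step 5: 86 days after 2031-07-06 (when the notice of appeal is served) is 2031-09-30; completed 2031-09-29, before the deadline.
Step 6: 40 days after 2031-10-06 (end of the 7-day response period, which began when the brief is served on the agency on 2031-09-29) is 2031-11-15; 2031-10-10 is within that limit.

Yes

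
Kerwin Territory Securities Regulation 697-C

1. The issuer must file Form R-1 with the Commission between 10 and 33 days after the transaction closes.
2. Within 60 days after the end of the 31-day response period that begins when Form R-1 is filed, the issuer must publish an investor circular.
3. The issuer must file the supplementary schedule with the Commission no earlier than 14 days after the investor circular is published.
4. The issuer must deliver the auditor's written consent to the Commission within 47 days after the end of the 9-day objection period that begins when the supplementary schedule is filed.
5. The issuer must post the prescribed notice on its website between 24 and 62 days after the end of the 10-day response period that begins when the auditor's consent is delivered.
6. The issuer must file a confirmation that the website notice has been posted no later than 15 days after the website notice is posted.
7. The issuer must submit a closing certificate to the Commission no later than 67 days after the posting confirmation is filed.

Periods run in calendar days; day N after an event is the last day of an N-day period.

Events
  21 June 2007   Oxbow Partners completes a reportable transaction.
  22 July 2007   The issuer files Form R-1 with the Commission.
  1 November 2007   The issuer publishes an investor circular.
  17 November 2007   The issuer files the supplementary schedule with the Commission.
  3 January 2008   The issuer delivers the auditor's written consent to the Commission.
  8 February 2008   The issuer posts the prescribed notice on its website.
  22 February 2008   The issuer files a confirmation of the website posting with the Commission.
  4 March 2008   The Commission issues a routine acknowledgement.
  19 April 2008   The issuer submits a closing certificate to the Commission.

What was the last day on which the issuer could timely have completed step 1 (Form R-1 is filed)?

Step 1 runs from 21 June 2007, when the transaction closes. The window is 10–33 days after 21 June 2007; it closes on 24 July 2007.

24 July 2007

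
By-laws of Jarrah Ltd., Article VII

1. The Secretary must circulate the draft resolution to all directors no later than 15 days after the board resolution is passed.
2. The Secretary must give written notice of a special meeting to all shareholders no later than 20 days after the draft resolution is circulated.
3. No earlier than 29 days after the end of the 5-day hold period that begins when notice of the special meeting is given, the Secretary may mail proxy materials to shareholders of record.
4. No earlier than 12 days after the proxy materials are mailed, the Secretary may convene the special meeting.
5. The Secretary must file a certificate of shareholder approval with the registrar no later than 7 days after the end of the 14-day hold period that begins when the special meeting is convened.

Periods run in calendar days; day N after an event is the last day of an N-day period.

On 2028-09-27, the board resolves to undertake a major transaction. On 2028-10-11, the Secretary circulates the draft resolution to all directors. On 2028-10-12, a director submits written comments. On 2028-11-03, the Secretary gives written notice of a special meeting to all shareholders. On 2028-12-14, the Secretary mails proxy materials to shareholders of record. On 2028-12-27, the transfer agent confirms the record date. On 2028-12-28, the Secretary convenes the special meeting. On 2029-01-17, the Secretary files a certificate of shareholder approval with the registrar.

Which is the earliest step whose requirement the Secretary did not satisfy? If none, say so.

Step 1: 15 days after 2028-09-27 (when the board resolution is passed) is 2028-10-12; completed 2028-10-11, before the deadline.
Step 2: 20 days after 2028-10-11 (when the draft resolution is circulated) is 2028-10-31; done 2028-11-03 — 3 days late.

Step 2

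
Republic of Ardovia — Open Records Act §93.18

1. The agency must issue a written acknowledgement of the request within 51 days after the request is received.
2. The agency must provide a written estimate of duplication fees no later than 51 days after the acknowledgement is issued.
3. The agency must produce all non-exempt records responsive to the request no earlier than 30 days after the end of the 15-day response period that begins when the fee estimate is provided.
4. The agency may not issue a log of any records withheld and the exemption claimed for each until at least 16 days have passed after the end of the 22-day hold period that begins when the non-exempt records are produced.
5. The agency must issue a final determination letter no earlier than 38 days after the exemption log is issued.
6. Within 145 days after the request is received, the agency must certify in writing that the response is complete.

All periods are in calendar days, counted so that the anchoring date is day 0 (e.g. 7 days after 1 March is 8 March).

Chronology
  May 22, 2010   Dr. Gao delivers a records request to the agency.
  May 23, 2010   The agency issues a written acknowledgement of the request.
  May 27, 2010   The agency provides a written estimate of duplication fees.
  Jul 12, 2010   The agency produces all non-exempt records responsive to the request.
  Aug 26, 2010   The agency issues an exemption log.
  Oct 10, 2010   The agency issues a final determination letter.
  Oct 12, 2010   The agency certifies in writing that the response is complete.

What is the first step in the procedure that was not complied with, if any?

Step 1 — counting 51 days from May 22, 2010 (when the request is received) gives a deadline of Jul 12, 2010; completed May 23, 2010, before the deadline.
Step 2 — counting 51 days from May 23, 2010 (when the acknowledgement is issued) gives a deadline of Jul 13, 2010; done May 27, 2010 — timely.
Step 3 — must wait 30 days from Jun 11, 2010 (end of the 15-day response period, which began when the fee estimate is provided on May 27, 2010), so not before Jul 11, 2010; done Jul 12, 2010 — permitted.
Step 4 — must wait 16 days from Aug 3, 2010 (end of the 22-day hold period, which began when the non-exempt records are produced on Jul 12, 2010), so not before Aug 19, 2010; done Aug 26, 2010, after the minimum wait.
Step 5 — must wait 38 days from Aug 26, 2010 (when the exemption log is issued), so not before Oct 3, 2010; done Oct 10, 2010, after the minimum wait.
Step 6 — counting 145 days from May 22, 2010 (when the request is received) gives a deadline of Oct 14, 2010; Oct 12, 2010 is within that limit.

None — every step was satisfied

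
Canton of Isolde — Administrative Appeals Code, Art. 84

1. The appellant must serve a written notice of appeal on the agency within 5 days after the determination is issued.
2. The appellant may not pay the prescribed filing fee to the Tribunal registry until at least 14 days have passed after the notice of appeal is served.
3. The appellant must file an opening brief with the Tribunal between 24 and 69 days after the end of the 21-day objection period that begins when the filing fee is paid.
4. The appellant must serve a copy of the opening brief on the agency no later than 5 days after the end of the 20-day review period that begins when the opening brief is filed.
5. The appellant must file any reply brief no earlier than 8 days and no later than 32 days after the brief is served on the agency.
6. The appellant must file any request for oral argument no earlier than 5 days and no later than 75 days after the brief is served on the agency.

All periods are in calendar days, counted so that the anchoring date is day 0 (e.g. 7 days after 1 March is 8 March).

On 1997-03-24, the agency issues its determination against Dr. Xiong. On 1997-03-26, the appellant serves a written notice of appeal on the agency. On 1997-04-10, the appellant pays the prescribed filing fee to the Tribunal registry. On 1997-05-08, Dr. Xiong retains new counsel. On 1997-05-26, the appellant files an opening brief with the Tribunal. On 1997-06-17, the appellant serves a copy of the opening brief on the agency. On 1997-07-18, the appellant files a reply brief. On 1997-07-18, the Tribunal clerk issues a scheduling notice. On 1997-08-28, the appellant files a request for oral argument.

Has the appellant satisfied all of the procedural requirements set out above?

Step 1 — counting 5 days from 1997-03-24 (when the determination is issued) gives a deadline of 1997-03-29; completed 1997-03-26, before the deadline.
Step 2 — must wait 14 days from 1997-03-26 (when the notice of appeal is served), so not before 1997-04-09; done 1997-04-10, after the minimum wait.
Step 3 — 24 and 69 days from 1997-05-01 (end of the 21-day objection period, which began when the filing fee is paid on 1997-04-10) are 1997-05-25 and 1997-07-09 respectively; done 1997-05-26 — within the window.
Step 4 — counting 5 days from 1997-06-15 (end of the 20-day review period, which began when the opening brief is filed on 1997-05-26) gives a deadline of 1997-06-20; completed 1997-06-17, before the deadline.
Step 5 — 8 and 32 days from 1997-06-17 (when the brief is served on the agency) are 1997-06-25 and 1997-07-19 respectively; done 1997-07-18 — within the window.
Step 6 — 5 and 75 days from 1997-06-17 (when the brief is served on the agency) are 1997-06-22 and 1997-08-31 respectively; done 1997-08-28, which is between those dates.

Yes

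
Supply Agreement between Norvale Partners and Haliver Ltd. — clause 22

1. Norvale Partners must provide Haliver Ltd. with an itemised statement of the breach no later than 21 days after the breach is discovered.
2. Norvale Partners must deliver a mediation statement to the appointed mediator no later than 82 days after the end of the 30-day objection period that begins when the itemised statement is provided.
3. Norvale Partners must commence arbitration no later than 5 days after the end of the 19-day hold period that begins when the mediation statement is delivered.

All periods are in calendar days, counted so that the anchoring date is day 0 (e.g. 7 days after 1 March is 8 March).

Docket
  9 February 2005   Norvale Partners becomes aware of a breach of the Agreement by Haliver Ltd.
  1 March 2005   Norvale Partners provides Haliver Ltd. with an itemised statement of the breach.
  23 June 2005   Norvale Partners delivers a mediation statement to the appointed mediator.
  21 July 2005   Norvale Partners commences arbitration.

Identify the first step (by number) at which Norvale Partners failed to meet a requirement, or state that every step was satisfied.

Step 2

(1) due by 9 February 2005 + 21 days = 2 March 2005; done 1 March 2005 — timely.
(2) due by 31 March 2005 + 82 days = 21 June 2005; 23 June 2005 misses that deadline by 2 days.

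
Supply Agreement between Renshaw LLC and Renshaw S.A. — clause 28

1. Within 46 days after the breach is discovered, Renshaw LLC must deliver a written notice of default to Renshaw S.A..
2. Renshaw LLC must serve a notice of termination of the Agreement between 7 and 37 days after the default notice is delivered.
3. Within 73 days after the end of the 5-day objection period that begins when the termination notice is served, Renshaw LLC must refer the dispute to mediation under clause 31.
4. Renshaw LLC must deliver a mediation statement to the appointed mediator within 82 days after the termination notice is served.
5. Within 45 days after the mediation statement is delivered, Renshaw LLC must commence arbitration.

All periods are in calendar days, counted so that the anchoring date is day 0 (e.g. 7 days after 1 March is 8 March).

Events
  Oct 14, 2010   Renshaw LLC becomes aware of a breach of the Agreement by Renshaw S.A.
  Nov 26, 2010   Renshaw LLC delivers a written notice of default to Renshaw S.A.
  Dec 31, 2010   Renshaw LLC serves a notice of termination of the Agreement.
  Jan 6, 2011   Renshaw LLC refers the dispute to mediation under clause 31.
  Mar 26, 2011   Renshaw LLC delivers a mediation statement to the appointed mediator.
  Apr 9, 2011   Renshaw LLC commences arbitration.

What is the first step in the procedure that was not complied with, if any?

(1) due by Oct 14, 2010 + 46 days = Nov 29, 2010; done Nov 26, 2010 — timely.
(2) the permitted window runs from Nov 26, 2010 + 7 = Dec 3, 2010 to Nov 26, 2010 + 37 = Jan 2, 2011; done Dec 31, 2010 — within the window.
(3) due by Jan 5, 2011 + 73 days = Mar 19, 2011; Jan 6, 2011 is within that limit.
(4) due by Dec 31, 2010 + 82 days = Mar 23, 2011; done Mar 26, 2011 — 3 days late.
The analysis stops there.

Step 4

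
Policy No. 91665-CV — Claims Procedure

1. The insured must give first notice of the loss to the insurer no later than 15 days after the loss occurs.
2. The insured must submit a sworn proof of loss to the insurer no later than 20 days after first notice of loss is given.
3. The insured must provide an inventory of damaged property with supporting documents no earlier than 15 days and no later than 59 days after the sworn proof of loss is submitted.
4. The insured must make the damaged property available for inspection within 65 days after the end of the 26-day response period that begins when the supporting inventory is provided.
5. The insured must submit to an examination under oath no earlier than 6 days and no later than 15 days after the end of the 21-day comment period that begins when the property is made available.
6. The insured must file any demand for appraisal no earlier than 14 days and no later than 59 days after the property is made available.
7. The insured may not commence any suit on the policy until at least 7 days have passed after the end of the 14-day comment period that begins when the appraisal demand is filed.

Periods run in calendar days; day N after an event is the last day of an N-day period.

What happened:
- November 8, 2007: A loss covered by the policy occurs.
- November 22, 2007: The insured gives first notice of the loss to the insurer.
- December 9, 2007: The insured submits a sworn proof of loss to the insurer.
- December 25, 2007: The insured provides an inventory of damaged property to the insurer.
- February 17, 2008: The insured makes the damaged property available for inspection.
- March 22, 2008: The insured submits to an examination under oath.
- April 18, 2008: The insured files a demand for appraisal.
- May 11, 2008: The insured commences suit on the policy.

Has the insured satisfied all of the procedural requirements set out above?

No

Step 1 — counting 15 days from November 8, 2007 (when the loss occurs) gives a deadline of November 23, 2007; done November 22, 2007 — timely.
Step 2 — counting 20 days from November 22, 2007 (when first notice of loss is given) gives a deadline of December 12, 2007; December 9, 2007 is within that limit.
Step 3 — 15 and 59 days from December 9, 2007 (when the sworn proof of loss is submitted) are December 24, 2007 and February 6, 2008 respectively; done December 25, 2007 — within the window.
Step 4 — counting 65 days from January 20, 2008 (end of the 26-day response period, which began when the supporting inventory is provided on December 25, 2007) gives a deadline of March 25, 2008; done February 17, 2008 — timely.
Step 5 — 6 and 15 days from March 9, 2008 (end of the 21-day comment period, which began when the property is made available on February 17, 2008) are March 15, 2008 and March 24, 2008 respectively; done March 22, 2008, which is between those dates.
Step 6 — 14 and 59 days from February 17, 2008 (when the property is made available) are March 2, 2008 and April 16, 2008 respectively; April 18, 2008 is 2 days past the end of the window.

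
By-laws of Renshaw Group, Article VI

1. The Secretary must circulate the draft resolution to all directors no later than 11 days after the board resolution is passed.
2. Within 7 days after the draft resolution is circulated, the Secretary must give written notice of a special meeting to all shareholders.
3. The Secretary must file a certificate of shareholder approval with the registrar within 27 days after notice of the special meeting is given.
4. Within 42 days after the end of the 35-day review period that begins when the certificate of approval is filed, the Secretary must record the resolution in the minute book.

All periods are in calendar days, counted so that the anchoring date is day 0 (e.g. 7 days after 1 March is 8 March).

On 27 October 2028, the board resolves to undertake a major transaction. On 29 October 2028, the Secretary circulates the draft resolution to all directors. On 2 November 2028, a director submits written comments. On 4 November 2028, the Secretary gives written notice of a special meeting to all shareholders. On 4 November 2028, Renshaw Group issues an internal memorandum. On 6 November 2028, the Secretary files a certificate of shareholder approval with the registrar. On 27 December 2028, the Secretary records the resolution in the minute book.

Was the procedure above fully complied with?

(1) due by 27 October 2028 + 11 days = 7 November 2028; completed 29 October 2028, before the deadline.
(2) due by 29 October 2028 + 7 days = 5 November 2028; done 4 November 2028 — timely.
(3) due by 4 November 2028 + 27 days = 1 December 2028; 6 November 2028 is within that limit.
(4) due by 11 December 2028 + 42 days = 22 January 2029; done 27 December 2028 — timely.

Yes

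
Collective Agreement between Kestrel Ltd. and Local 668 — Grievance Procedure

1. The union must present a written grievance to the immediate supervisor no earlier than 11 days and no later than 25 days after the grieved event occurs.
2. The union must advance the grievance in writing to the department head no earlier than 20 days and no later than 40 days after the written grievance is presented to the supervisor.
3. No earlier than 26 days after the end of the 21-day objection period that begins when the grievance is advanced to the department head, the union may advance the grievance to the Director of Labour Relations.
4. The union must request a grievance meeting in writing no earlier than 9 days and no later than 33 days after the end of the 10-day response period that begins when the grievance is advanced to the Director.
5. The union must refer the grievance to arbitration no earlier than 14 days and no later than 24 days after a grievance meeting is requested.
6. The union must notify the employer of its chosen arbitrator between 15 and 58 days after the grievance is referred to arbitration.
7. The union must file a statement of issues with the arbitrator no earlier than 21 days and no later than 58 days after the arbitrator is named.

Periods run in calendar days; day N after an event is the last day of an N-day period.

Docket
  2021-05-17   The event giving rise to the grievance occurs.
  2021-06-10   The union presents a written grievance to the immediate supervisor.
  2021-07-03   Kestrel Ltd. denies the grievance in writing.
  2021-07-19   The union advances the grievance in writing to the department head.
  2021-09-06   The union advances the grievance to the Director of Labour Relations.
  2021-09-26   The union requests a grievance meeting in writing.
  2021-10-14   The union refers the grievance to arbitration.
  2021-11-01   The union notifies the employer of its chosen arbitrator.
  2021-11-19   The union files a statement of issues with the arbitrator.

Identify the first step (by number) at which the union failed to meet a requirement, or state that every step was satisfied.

Step 7

(1) the permitted window runs from 2021-05-17 + 11 = 2021-05-28 to 2021-05-17 + 25 = 2021-06-11; done 2021-06-10, which is between those dates.
(2) the permitted window runs from 2021-06-10 + 20 = 2021-06-30 to 2021-06-10 + 40 = 2021-07-20; 2021-07-19 falls inside that range.
(3) permitted from 2021-08-09 + 26 days = 2021-09-04 onward; 2021-09-06 is on or after that date.
(4) the permitted window runs from 2021-09-16 + 9 = 2021-09-25 to 2021-09-16 + 33 = 2021-10-19; done 2021-09-26 — within the window.
(5) the permitted window runs from 2021-09-26 + 14 = 2021-10-10 to 2021-09-26 + 24 = 2021-10-20; done 2021-10-14 — within the window.
(6) the permitted window runs from 2021-10-14 + 15 = 2021-10-29 to 2021-10-14 + 58 = 2021-12-11; done 2021-11-01 — within the window.
(7) the permitted window runs from 2021-11-01 + 21 = 2021-11-22 to 2021-11-01 + 58 = 2021-12-29; 2021-11-19 is 3 days too early.
No need to go further; step 7 was not satisfied.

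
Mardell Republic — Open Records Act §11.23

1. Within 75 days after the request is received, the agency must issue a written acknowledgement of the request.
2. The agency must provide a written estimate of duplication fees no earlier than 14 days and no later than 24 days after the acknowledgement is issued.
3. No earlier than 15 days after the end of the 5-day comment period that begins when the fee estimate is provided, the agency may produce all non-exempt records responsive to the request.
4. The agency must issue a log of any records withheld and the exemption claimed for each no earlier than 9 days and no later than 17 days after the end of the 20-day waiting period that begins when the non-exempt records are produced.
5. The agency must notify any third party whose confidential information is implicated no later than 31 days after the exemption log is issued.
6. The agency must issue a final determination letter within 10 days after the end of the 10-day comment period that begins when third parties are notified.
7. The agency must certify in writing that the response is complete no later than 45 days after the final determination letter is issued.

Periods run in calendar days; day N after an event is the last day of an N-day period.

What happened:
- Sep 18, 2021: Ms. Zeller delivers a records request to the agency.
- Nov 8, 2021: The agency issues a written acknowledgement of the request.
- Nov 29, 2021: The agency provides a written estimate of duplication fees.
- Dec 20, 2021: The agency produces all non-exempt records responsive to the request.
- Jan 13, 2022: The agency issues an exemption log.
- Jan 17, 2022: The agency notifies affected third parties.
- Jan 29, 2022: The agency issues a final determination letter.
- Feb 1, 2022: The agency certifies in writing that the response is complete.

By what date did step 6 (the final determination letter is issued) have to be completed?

Third parties are notified on Jan 17, 2022; the 10-day comment period therefore ends Jan 27, 2022, and step 6 runs from that date. 10 days after Jan 27, 2022 is Feb 6, 2022.

Feb 6, 2022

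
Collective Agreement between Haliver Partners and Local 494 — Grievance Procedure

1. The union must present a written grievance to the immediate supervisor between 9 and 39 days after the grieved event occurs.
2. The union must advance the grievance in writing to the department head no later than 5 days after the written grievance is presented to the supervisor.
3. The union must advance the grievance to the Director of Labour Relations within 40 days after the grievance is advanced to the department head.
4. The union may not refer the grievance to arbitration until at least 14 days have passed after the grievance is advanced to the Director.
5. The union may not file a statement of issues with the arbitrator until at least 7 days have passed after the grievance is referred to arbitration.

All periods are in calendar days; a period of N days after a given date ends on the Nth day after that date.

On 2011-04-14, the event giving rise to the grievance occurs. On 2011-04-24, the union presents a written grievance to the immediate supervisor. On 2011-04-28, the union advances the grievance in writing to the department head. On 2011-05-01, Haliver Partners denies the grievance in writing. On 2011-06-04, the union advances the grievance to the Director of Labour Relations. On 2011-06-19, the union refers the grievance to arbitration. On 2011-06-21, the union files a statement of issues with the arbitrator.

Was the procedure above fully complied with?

Step 1: the window is 9–39 days after 2011-04-14 (when the grieved event occurs), so 2011-04-23 through 2011-05-23; done 2011-04-24, which is between those dates.
Step 2: 5 days after 2011-04-24 (when the written grievance is presented to the supervisor) is 2011-04-29; 2011-04-28 is within that limit.
Step 3: 40 days after 2011-04-28 (when the grievance is advanced to the department head) is 2011-06-07; done 2011-06-04 — timely.
Step 4: the earliest permitted date is 14 days after 2011-06-04 (when the grievance is advanced to the Director), i.e. 2011-06-18; done 2011-06-19 — permitted.
Step 5: the earliest permitted date is 7 days after 2011-06-19 (when the grievance is referred to arbitration), i.e. 2011-06-26; 2011-06-21 is 5 days before the earliest permitted date.
The procedure was therefore not followed at step 5.

No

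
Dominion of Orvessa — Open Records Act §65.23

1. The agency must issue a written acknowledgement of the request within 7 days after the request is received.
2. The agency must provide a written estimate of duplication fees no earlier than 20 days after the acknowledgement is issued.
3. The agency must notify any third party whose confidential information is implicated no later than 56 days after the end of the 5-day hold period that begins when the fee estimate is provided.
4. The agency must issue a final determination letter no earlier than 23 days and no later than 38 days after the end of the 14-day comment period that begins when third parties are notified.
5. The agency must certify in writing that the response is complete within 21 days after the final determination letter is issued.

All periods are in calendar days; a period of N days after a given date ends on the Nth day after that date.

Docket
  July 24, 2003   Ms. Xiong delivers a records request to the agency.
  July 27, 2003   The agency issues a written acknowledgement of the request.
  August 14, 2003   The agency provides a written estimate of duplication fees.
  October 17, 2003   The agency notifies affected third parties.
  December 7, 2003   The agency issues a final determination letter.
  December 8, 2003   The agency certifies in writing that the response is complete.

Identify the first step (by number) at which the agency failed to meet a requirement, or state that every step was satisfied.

(1) due by July 24, 2003 + 7 days = July 31, 2003; July 27, 2003 is within that limit.
(2) permitted from July 27, 2003 + 20 days = August 16, 2003 onward; done August 14, 2003 — 2 days too early.

Step 2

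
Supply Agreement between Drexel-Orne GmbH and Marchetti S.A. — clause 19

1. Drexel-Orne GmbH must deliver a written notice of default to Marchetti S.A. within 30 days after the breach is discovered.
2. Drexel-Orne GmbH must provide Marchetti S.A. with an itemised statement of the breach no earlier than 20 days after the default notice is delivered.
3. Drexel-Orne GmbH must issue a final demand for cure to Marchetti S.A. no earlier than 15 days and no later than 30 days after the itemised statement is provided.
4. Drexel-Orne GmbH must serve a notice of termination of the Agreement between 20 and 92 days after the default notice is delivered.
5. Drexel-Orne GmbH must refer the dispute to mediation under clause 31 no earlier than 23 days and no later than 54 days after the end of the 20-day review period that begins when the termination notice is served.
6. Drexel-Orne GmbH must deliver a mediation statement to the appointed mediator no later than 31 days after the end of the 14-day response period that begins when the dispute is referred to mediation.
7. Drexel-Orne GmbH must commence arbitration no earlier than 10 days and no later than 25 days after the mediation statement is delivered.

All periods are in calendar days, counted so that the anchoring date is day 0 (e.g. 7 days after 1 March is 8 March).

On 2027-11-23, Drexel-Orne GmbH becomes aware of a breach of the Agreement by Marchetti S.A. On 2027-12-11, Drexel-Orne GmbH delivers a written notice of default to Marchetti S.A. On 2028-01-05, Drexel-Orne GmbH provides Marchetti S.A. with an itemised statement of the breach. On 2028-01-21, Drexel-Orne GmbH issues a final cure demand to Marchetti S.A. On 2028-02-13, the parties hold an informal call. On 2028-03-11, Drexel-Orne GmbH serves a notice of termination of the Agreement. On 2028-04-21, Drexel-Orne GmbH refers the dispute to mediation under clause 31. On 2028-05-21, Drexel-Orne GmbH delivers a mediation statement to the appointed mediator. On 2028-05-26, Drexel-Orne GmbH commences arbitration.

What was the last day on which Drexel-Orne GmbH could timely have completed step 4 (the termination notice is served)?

2028-03-12

Step 4 runs from 2027-12-11, when the default notice is delivered. The window is 20–92 days after 2027-12-11; it closes on 2028-03-12.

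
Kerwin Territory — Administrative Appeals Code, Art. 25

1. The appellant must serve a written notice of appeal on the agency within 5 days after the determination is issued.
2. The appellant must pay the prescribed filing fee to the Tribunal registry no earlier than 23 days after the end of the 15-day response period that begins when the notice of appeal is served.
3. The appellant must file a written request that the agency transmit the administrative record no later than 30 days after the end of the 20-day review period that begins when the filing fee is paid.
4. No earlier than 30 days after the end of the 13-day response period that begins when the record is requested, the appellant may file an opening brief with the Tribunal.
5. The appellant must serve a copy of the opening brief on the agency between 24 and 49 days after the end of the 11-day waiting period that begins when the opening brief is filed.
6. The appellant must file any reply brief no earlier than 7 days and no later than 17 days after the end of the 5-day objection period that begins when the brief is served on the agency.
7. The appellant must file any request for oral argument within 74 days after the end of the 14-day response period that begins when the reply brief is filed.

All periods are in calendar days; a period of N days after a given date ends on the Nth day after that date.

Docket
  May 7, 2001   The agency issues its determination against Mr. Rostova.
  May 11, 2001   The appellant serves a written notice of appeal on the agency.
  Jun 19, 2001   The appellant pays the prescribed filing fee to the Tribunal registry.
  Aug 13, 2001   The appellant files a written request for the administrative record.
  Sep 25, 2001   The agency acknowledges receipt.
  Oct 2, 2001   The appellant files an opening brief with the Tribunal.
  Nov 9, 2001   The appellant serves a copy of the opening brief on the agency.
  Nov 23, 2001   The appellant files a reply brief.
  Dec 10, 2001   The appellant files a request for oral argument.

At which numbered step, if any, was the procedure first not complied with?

Step 3

(1) due by May 7, 2001 + 5 days = May 12, 2001; completed May 11, 2001, before the deadline.
(2) permitted from May 26, 2001 + 23 days = Jun 18, 2001 onward; done Jun 19, 2001, after the minimum wait.
(3) due by Jul 9, 2001 + 30 days = Aug 8, 2001; not done until Aug 13, 2001, 5 days after the deadline.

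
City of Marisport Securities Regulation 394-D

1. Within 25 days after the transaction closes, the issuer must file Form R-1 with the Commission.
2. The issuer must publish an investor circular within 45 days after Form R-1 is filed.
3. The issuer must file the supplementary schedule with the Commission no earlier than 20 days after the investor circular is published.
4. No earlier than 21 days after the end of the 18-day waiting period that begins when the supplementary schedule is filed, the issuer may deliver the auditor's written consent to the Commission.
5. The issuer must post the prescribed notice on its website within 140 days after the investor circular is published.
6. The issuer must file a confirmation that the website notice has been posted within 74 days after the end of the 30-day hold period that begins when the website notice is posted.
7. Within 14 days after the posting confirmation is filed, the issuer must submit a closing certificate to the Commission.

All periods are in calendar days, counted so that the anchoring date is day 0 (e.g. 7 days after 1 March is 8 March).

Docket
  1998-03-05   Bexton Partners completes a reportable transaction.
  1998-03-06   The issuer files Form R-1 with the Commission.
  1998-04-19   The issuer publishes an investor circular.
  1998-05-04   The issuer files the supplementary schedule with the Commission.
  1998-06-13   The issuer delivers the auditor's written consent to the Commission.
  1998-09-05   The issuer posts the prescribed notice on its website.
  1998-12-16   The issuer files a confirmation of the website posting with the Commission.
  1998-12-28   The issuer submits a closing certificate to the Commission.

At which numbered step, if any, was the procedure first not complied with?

Step 1 — counting 25 days from 1998-03-05 (when the transaction closes) gives a deadline of 1998-03-30; 1998-03-06 is within that limit.
Step 2 — counting 45 days from 1998-03-06 (when Form R-1 is filed) gives a deadline of 1998-04-20; 1998-04-19 is within that limit.
Step 3 — must wait 20 days from 1998-04-19 (when the investor circular is published), so not before 1998-05-09; 1998-05-04 is 5 days before the earliest permitted date.

Step 3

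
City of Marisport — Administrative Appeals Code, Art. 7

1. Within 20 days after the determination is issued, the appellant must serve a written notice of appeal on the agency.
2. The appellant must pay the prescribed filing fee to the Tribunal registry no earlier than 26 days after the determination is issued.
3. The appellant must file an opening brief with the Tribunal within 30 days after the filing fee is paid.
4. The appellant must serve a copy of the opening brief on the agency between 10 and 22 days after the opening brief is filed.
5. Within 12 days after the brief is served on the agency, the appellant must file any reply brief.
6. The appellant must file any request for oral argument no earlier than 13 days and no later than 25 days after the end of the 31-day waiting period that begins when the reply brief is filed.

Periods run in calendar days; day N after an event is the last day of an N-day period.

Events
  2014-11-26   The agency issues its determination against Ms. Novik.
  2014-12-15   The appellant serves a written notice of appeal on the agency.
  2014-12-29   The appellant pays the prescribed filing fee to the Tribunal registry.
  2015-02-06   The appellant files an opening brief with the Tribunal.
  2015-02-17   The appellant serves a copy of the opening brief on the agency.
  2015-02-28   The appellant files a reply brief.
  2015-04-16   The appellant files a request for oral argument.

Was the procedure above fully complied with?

(1) due by 2014-11-26 + 20 days = 2014-12-16; completed 2014-12-15, before the deadline.
(2) permitted from 2014-11-26 + 26 days = 2014-12-22 onward; done 2014-12-29 — permitted.
(3) due by 2014-12-29 + 30 days = 2015-01-28; not done until 2015-02-06, 9 days after the deadline.

No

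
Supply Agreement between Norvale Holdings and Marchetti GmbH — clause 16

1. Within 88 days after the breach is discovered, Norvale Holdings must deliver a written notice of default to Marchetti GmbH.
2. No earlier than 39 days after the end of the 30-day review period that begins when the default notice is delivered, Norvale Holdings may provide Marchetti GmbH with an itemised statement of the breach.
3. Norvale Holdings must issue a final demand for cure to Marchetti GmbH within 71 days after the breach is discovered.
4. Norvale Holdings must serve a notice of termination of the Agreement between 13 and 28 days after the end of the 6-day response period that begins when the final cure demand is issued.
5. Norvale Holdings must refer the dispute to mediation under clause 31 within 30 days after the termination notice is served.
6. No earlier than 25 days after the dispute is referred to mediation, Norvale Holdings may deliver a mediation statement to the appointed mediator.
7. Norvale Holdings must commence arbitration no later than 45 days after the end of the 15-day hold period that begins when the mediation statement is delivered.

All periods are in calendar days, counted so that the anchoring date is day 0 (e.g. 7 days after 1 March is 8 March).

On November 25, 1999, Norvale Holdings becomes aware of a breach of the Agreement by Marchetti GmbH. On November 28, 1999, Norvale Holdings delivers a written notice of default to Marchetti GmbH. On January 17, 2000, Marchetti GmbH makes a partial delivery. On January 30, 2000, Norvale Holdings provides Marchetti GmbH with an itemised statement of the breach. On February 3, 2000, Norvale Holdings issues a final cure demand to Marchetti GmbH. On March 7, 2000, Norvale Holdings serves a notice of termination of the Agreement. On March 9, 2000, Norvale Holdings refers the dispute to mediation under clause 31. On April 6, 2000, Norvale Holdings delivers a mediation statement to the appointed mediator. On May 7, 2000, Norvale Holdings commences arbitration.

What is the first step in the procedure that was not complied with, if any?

Step 2

(1) due by November 25, 1999 + 88 days = February 21, 2000; November 28, 1999 is within that limit.
(2) permitted from December 28, 1999 + 39 days = February 5, 2000 onward; January 30, 2000 is 6 days before the earliest permitted date.
Later steps need not be reached.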